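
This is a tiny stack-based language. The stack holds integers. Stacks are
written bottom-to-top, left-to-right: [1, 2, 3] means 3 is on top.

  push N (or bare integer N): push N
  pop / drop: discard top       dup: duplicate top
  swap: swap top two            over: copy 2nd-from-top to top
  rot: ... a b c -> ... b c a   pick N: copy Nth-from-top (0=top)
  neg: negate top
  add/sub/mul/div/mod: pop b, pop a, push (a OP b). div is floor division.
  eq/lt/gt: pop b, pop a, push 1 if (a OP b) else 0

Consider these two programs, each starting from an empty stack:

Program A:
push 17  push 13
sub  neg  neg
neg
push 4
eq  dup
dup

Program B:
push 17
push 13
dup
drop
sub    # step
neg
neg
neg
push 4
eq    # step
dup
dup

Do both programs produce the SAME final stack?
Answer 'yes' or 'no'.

Answer: yes

Derivation:
Program A trace:
  After 'push 17': [17]
  After 'push 13': [17, 13]
  After 'sub': [4]
  After 'neg': [-4]
  After 'neg': [4]
  After 'neg': [-4]
  After 'push 4': [-4, 4]
  After 'eq': [0]
  After 'dup': [0, 0]
  After 'dup': [0, 0, 0]
Program A final stack: [0, 0, 0]

Program B trace:
  After 'push 17': [17]
  After 'push 13': [17, 13]
  After 'dup': [17, 13, 13]
  After 'drop': [17, 13]
  After 'sub': [4]
  After 'neg': [-4]
  After 'neg': [4]
  After 'neg': [-4]
  After 'push 4': [-4, 4]
  After 'eq': [0]
  After 'dup': [0, 0]
  After 'dup': [0, 0, 0]
Program B final stack: [0, 0, 0]
Same: yes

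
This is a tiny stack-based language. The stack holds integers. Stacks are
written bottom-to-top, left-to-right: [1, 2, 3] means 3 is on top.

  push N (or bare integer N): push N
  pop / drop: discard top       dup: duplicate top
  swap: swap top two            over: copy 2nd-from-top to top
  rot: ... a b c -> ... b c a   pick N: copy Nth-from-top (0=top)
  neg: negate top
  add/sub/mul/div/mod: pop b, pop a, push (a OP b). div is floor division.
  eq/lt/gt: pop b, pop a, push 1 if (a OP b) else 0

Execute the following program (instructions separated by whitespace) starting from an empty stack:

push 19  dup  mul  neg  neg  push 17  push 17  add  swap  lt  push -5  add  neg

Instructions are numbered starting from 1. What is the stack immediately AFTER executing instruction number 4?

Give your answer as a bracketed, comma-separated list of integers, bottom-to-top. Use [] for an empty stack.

Answer: [-361]

Derivation:
Step 1 ('push 19'): [19]
Step 2 ('dup'): [19, 19]
Step 3 ('mul'): [361]
Step 4 ('neg'): [-361]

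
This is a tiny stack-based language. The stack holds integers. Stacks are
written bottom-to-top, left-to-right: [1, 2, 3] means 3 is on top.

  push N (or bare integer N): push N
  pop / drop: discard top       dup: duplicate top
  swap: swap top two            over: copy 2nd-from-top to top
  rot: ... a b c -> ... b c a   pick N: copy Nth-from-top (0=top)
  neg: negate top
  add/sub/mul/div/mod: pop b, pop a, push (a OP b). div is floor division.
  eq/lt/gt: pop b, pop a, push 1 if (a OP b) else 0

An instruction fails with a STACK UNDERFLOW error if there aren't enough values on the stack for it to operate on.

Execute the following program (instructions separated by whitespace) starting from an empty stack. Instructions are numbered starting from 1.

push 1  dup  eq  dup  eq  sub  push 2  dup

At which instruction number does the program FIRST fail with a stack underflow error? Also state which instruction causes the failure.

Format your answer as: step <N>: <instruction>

Step 1 ('push 1'): stack = [1], depth = 1
Step 2 ('dup'): stack = [1, 1], depth = 2
Step 3 ('eq'): stack = [1], depth = 1
Step 4 ('dup'): stack = [1, 1], depth = 2
Step 5 ('eq'): stack = [1], depth = 1
Step 6 ('sub'): needs 2 value(s) but depth is 1 — STACK UNDERFLOW

Answer: step 6: sub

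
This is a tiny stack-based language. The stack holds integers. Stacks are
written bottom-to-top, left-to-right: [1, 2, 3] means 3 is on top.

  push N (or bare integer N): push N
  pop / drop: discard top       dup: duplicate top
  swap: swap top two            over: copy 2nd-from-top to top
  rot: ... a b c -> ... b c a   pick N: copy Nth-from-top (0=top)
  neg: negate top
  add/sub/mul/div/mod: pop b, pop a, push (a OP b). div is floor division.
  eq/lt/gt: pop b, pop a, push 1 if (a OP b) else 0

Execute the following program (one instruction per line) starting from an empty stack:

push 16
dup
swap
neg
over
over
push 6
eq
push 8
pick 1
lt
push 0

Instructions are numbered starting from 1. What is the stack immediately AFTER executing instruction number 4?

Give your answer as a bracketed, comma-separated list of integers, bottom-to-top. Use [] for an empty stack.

Step 1 ('push 16'): [16]
Step 2 ('dup'): [16, 16]
Step 3 ('swap'): [16, 16]
Step 4 ('neg'): [16, -16]

Answer: [16, -16]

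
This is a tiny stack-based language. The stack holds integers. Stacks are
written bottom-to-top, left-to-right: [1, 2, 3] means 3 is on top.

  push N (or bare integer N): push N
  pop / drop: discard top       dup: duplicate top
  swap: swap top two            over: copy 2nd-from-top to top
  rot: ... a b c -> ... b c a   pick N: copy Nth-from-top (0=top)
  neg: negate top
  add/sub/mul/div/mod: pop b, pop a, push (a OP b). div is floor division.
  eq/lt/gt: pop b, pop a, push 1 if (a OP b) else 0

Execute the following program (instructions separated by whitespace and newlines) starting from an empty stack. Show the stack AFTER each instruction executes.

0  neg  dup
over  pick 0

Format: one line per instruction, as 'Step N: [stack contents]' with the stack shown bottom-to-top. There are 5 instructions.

Step 1: [0]
Step 2: [0]
Step 3: [0, 0]
Step 4: [0, 0, 0]
Step 5: [0, 0, 0, 0]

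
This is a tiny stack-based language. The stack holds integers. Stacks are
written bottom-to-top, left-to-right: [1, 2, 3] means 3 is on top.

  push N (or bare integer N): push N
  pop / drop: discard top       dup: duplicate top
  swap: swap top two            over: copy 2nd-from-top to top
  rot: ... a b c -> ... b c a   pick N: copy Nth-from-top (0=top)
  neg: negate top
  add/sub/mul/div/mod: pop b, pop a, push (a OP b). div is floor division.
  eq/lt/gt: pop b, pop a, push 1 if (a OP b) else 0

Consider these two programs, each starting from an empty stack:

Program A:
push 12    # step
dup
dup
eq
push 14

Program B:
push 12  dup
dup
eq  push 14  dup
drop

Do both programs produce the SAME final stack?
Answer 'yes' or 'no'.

Program A trace:
  After 'push 12': [12]
  After 'dup': [12, 12]
  After 'dup': [12, 12, 12]
  After 'eq': [12, 1]
  After 'push 14': [12, 1, 14]
Program A final stack: [12, 1, 14]

Program B trace:
  After 'push 12': [12]
  After 'dup': [12, 12]
  After 'dup': [12, 12, 12]
  After 'eq': [12, 1]
  After 'push 14': [12, 1, 14]
  After 'dup': [12, 1, 14, 14]
  After 'drop': [12, 1, 14]
Program B final stack: [12, 1, 14]
Same: yes

Answer: yes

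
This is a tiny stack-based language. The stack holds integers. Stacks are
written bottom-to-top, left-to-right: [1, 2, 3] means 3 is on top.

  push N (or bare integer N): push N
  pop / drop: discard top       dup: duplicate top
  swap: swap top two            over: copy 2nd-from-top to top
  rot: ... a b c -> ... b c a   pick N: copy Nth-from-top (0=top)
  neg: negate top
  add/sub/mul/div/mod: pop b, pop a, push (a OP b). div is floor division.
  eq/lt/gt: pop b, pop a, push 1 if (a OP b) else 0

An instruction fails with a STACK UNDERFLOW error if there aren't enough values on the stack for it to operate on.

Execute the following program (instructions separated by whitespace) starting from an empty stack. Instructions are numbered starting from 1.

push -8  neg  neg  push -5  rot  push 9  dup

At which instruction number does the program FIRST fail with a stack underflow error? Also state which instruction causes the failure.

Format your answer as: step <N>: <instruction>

Answer: step 5: rot

Derivation:
Step 1 ('push -8'): stack = [-8], depth = 1
Step 2 ('neg'): stack = [8], depth = 1
Step 3 ('neg'): stack = [-8], depth = 1
Step 4 ('push -5'): stack = [-8, -5], depth = 2
Step 5 ('rot'): needs 3 value(s) but depth is 2 — STACK UNDERFLOW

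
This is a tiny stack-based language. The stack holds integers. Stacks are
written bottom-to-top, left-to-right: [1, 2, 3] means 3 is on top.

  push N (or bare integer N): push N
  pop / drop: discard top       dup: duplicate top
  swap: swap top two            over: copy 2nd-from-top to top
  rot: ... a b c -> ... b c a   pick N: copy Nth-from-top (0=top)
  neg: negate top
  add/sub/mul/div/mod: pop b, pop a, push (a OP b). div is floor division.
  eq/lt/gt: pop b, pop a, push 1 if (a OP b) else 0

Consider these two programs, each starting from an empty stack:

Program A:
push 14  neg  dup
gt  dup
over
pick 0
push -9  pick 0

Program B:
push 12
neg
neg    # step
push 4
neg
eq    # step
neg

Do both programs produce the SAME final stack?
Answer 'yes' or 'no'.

Answer: no

Derivation:
Program A trace:
  After 'push 14': [14]
  After 'neg': [-14]
  After 'dup': [-14, -14]
  After 'gt': [0]
  After 'dup': [0, 0]
  After 'over': [0, 0, 0]
  After 'pick 0': [0, 0, 0, 0]
  After 'push -9': [0, 0, 0, 0, -9]
  After 'pick 0': [0, 0, 0, 0, -9, -9]
Program A final stack: [0, 0, 0, 0, -9, -9]

Program B trace:
  After 'push 12': [12]
  After 'neg': [-12]
  After 'neg': [12]
  After 'push 4': [12, 4]
  After 'neg': [12, -4]
  After 'eq': [0]
  After 'neg': [0]
Program B final stack: [0]
Same: no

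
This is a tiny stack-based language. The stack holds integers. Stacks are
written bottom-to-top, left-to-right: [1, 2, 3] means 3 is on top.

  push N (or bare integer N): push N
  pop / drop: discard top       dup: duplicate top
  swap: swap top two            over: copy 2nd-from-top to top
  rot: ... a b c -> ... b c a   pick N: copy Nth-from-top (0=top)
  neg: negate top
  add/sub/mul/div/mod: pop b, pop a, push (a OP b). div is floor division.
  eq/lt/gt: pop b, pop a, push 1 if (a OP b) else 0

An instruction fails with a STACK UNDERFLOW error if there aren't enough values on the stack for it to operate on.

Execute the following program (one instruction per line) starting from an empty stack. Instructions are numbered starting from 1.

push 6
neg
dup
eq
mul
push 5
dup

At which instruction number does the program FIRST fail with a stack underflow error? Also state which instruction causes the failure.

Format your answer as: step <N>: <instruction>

Answer: step 5: mul

Derivation:
Step 1 ('push 6'): stack = [6], depth = 1
Step 2 ('neg'): stack = [-6], depth = 1
Step 3 ('dup'): stack = [-6, -6], depth = 2
Step 4 ('eq'): stack = [1], depth = 1
Step 5 ('mul'): needs 2 value(s) but depth is 1 — STACK UNDERFLOW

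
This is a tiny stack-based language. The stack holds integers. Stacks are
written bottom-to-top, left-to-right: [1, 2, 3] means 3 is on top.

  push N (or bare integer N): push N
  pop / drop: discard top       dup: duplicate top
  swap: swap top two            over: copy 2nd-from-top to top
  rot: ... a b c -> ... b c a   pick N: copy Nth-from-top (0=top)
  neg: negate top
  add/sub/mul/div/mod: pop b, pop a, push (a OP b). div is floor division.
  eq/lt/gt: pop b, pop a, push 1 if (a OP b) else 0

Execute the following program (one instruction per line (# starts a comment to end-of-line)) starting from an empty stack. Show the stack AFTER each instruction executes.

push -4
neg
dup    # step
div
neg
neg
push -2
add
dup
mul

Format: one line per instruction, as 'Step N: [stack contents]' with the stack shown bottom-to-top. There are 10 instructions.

Step 1: [-4]
Step 2: [4]
Step 3: [4, 4]
Step 4: [1]
Step 5: [-1]
Step 6: [1]
Step 7: [1, -2]
Step 8: [-1]
Step 9: [-1, -1]
Step 10: [1]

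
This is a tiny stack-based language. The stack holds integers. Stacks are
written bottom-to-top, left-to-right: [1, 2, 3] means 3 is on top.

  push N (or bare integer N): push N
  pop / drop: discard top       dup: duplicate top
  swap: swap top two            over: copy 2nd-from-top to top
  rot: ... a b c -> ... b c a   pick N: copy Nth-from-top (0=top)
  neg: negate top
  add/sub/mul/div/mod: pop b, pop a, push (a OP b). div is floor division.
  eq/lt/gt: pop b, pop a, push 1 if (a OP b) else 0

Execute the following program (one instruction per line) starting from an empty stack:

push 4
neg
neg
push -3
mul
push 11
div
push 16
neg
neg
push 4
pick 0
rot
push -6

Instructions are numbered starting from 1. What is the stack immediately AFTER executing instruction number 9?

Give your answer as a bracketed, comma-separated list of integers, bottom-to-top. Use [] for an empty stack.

Answer: [-2, -16]

Derivation:
Step 1 ('push 4'): [4]
Step 2 ('neg'): [-4]
Step 3 ('neg'): [4]
Step 4 ('push -3'): [4, -3]
Step 5 ('mul'): [-12]
Step 6 ('push 11'): [-12, 11]
Step 7 ('div'): [-2]
Step 8 ('push 16'): [-2, 16]
Step 9 ('neg'): [-2, -16]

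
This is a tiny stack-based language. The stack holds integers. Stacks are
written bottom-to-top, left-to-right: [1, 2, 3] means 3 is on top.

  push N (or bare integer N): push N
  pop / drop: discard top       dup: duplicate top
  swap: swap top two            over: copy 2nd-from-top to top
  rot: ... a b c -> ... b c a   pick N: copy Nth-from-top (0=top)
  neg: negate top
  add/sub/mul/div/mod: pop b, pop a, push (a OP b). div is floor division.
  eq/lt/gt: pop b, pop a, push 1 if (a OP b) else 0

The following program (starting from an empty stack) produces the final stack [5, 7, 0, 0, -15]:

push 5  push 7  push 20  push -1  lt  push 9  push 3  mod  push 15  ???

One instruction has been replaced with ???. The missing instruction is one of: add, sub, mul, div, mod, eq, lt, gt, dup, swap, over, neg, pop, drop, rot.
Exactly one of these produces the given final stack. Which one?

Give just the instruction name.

Stack before ???: [5, 7, 0, 0, 15]
Stack after ???:  [5, 7, 0, 0, -15]
The instruction that transforms [5, 7, 0, 0, 15] -> [5, 7, 0, 0, -15] is: neg

Answer: neg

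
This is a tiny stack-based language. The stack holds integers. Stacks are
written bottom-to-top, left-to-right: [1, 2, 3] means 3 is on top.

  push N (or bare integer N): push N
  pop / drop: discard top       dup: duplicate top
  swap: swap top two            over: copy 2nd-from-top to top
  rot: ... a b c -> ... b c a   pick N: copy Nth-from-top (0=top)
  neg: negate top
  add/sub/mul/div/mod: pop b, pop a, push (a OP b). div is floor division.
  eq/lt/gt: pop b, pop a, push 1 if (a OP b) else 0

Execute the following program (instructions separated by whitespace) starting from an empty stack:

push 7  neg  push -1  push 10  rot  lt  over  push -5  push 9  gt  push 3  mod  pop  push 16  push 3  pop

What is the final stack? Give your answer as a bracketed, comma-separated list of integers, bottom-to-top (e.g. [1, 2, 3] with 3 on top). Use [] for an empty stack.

Answer: [-1, 0, -1, 16]

Derivation:
After 'push 7': [7]
After 'neg': [-7]
After 'push -1': [-7, -1]
After 'push 10': [-7, -1, 10]
After 'rot': [-1, 10, -7]
After 'lt': [-1, 0]
After 'over': [-1, 0, -1]
After 'push -5': [-1, 0, -1, -5]
After 'push 9': [-1, 0, -1, -5, 9]
After 'gt': [-1, 0, -1, 0]
After 'push 3': [-1, 0, -1, 0, 3]
After 'mod': [-1, 0, -1, 0]
After 'pop': [-1, 0, -1]
After 'push 16': [-1, 0, -1, 16]
After 'push 3': [-1, 0, -1, 16, 3]
After 'pop': [-1, 0, -1, 16]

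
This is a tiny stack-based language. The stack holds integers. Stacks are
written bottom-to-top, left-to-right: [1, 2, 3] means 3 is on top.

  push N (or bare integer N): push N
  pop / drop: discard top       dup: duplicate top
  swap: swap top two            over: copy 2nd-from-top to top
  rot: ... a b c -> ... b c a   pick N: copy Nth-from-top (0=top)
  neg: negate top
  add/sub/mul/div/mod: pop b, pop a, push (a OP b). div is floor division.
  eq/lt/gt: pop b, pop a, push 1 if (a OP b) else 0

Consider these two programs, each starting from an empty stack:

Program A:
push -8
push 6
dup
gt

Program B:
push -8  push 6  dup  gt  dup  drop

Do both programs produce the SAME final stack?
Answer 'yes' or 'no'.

Answer: yes

Derivation:
Program A trace:
  After 'push -8': [-8]
  After 'push 6': [-8, 6]
  After 'dup': [-8, 6, 6]
  After 'gt': [-8, 0]
Program A final stack: [-8, 0]

Program B trace:
  After 'push -8': [-8]
  After 'push 6': [-8, 6]
  After 'dup': [-8, 6, 6]
  After 'gt': [-8, 0]
  After 'dup': [-8, 0, 0]
  After 'drop': [-8, 0]
Program B final stack: [-8, 0]
Same: yes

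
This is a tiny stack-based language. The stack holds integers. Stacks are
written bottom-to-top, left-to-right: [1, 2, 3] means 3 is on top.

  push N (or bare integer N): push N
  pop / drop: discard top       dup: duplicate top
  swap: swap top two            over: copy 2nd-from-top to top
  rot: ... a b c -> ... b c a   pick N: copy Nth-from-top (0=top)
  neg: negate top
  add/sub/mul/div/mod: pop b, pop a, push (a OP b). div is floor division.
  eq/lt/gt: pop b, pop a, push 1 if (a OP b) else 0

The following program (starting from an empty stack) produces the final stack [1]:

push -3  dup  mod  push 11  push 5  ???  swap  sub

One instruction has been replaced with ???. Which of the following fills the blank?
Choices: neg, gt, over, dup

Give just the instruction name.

Answer: gt

Derivation:
Stack before ???: [0, 11, 5]
Stack after ???:  [0, 1]
Checking each choice:
  neg: produces [0, -16]
  gt: MATCH
  over: produces [0, 11, 6]
  dup: produces [0, 11, 0]


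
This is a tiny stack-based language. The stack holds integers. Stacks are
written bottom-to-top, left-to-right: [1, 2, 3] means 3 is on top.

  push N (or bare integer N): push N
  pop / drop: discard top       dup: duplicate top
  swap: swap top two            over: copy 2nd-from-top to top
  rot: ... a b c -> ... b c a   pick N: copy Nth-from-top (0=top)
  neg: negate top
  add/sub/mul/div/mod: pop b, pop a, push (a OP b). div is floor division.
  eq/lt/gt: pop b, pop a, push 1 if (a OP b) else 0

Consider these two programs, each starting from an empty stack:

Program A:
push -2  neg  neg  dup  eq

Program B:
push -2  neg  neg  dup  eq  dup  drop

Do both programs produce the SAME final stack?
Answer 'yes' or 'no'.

Program A trace:
  After 'push -2': [-2]
  After 'neg': [2]
  After 'neg': [-2]
  After 'dup': [-2, -2]
  After 'eq': [1]
Program A final stack: [1]

Program B trace:
  After 'push -2': [-2]
  After 'neg': [2]
  After 'neg': [-2]
  After 'dup': [-2, -2]
  After 'eq': [1]
  After 'dup': [1, 1]
  After 'drop': [1]
Program B final stack: [1]
Same: yes

Answer: yes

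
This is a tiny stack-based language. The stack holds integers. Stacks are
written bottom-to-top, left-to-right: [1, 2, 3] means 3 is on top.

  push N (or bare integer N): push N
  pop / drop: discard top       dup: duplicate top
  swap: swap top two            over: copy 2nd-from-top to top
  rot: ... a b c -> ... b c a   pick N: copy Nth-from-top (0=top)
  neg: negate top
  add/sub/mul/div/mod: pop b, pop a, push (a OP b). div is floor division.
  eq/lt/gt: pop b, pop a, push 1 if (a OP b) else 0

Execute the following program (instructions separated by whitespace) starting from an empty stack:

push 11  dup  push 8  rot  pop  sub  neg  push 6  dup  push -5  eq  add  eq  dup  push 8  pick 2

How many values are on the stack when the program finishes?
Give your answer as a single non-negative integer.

Answer: 4

Derivation:
After 'push 11': stack = [11] (depth 1)
After 'dup': stack = [11, 11] (depth 2)
After 'push 8': stack = [11, 11, 8] (depth 3)
After 'rot': stack = [11, 8, 11] (depth 3)
After 'pop': stack = [11, 8] (depth 2)
After 'sub': stack = [3] (depth 1)
After 'neg': stack = [-3] (depth 1)
After 'push 6': stack = [-3, 6] (depth 2)
After 'dup': stack = [-3, 6, 6] (depth 3)
After 'push -5': stack = [-3, 6, 6, -5] (depth 4)
After 'eq': stack = [-3, 6, 0] (depth 3)
After 'add': stack = [-3, 6] (depth 2)
After 'eq': stack = [0] (depth 1)
After 'dup': stack = [0, 0] (depth 2)
After 'push 8': stack = [0, 0, 8] (depth 3)
After 'pick 2': stack = [0, 0, 8, 0] (depth 4)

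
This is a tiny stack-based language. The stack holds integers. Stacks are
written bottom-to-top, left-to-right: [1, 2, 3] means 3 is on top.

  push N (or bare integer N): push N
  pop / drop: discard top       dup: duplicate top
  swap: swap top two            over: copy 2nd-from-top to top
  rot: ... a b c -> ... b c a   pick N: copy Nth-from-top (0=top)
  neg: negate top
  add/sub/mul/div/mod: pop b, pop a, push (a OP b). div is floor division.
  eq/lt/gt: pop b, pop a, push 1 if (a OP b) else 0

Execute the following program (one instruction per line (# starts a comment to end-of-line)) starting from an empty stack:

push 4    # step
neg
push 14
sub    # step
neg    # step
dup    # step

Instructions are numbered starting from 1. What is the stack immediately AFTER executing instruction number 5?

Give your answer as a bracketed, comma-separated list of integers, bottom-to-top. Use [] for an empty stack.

Answer: [18]

Derivation:
Step 1 ('push 4'): [4]
Step 2 ('neg'): [-4]
Step 3 ('push 14'): [-4, 14]
Step 4 ('sub'): [-18]
Step 5 ('neg'): [18]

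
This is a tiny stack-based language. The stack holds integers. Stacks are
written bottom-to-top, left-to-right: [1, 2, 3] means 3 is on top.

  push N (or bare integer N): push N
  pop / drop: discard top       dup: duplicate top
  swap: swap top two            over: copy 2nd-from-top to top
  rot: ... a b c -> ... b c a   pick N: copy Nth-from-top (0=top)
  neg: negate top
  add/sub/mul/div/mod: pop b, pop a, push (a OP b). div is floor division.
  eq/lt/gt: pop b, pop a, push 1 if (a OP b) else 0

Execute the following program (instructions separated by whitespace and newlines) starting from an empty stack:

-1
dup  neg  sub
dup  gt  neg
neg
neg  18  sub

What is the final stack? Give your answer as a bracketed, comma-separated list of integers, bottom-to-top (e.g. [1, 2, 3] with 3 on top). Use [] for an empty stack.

After 'push -1': [-1]
After 'dup': [-1, -1]
After 'neg': [-1, 1]
After 'sub': [-2]
After 'dup': [-2, -2]
After 'gt': [0]
After 'neg': [0]
After 'neg': [0]
After 'neg': [0]
After 'push 18': [0, 18]
After 'sub': [-18]

Answer: [-18]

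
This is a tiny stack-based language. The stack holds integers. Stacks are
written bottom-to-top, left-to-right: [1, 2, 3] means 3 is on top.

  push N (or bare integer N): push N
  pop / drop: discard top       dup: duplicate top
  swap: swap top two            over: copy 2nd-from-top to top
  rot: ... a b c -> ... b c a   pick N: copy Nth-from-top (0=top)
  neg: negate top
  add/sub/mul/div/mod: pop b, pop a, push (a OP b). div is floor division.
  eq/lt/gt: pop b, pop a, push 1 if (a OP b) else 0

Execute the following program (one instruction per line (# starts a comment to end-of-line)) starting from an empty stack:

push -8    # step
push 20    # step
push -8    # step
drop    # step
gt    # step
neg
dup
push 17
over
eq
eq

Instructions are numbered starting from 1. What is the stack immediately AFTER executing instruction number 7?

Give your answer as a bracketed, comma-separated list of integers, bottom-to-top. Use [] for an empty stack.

Answer: [0, 0]

Derivation:
Step 1 ('push -8'): [-8]
Step 2 ('push 20'): [-8, 20]
Step 3 ('push -8'): [-8, 20, -8]
Step 4 ('drop'): [-8, 20]
Step 5 ('gt'): [0]
Step 6 ('neg'): [0]
Step 7 ('dup'): [0, 0]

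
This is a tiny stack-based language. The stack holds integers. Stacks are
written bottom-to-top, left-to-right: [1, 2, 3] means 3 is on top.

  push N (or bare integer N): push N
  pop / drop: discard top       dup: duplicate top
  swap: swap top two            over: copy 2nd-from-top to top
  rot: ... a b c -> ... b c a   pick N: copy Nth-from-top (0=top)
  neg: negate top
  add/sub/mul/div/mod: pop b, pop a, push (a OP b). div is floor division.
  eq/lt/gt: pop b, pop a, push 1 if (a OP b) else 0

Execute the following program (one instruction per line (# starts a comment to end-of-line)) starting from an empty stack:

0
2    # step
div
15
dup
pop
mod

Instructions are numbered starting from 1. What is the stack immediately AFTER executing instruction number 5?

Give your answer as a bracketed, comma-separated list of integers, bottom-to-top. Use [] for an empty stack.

Answer: [0, 15, 15]

Derivation:
Step 1 ('0'): [0]
Step 2 ('2'): [0, 2]
Step 3 ('div'): [0]
Step 4 ('15'): [0, 15]
Step 5 ('dup'): [0, 15, 15]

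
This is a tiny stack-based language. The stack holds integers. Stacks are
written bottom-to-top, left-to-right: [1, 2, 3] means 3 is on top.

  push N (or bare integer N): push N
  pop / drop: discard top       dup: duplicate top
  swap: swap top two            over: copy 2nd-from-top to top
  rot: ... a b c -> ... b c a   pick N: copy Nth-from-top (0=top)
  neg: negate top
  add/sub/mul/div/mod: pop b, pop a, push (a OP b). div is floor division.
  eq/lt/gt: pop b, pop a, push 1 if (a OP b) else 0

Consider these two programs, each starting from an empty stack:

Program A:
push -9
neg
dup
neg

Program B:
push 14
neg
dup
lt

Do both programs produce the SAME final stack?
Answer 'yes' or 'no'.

Answer: no

Derivation:
Program A trace:
  After 'push -9': [-9]
  After 'neg': [9]
  After 'dup': [9, 9]
  After 'neg': [9, -9]
Program A final stack: [9, -9]

Program B trace:
  After 'push 14': [14]
  After 'neg': [-14]
  After 'dup': [-14, -14]
  After 'lt': [0]
Program B final stack: [0]
Same: no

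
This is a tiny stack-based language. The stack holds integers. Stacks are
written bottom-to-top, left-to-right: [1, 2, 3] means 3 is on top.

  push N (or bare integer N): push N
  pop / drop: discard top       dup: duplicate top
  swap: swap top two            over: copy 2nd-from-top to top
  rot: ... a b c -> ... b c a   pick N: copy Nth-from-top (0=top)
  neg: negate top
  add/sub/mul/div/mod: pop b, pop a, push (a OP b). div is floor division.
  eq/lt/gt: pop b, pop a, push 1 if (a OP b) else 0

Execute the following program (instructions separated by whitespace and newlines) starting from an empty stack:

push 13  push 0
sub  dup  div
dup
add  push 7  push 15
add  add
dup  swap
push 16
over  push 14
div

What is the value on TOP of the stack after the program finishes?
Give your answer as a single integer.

After 'push 13': [13]
After 'push 0': [13, 0]
After 'sub': [13]
After 'dup': [13, 13]
After 'div': [1]
After 'dup': [1, 1]
After 'add': [2]
After 'push 7': [2, 7]
After 'push 15': [2, 7, 15]
After 'add': [2, 22]
After 'add': [24]
After 'dup': [24, 24]
After 'swap': [24, 24]
After 'push 16': [24, 24, 16]
After 'over': [24, 24, 16, 24]
After 'push 14': [24, 24, 16, 24, 14]
After 'div': [24, 24, 16, 1]

Answer: 1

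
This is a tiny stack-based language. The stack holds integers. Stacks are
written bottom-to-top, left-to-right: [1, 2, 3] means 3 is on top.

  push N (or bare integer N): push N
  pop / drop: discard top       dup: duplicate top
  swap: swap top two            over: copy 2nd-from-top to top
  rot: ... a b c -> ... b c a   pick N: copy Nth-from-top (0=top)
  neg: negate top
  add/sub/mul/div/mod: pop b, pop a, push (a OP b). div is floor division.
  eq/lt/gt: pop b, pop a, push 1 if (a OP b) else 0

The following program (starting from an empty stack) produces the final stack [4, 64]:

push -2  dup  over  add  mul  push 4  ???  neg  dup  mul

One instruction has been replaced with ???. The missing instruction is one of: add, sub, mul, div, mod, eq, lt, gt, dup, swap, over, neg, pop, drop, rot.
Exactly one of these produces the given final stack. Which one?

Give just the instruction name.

Stack before ???: [8, 4]
Stack after ???:  [4, 8]
The instruction that transforms [8, 4] -> [4, 8] is: swap

Answer: swap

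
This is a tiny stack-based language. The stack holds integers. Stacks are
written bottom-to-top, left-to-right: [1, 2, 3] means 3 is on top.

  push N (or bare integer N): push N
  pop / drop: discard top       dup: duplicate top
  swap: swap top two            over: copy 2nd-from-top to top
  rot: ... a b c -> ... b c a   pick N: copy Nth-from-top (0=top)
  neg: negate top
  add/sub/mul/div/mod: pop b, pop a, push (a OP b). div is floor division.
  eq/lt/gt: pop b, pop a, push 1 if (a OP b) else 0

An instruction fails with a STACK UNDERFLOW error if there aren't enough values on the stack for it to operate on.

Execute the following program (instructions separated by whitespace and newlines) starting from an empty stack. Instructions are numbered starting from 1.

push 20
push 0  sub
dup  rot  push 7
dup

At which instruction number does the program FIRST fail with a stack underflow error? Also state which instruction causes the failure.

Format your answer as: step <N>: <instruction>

Step 1 ('push 20'): stack = [20], depth = 1
Step 2 ('push 0'): stack = [20, 0], depth = 2
Step 3 ('sub'): stack = [20], depth = 1
Step 4 ('dup'): stack = [20, 20], depth = 2
Step 5 ('rot'): needs 3 value(s) but depth is 2 — STACK UNDERFLOW

Answer: step 5: rot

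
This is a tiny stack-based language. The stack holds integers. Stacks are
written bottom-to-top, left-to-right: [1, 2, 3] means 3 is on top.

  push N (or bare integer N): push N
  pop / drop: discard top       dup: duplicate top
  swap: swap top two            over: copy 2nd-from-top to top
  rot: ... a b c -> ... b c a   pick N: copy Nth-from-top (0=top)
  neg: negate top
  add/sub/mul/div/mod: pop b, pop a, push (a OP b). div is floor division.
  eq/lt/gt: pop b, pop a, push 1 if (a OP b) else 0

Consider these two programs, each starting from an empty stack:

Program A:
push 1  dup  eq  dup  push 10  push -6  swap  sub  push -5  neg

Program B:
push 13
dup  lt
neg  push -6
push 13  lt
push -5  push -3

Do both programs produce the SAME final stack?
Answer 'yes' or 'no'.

Program A trace:
  After 'push 1': [1]
  After 'dup': [1, 1]
  After 'eq': [1]
  After 'dup': [1, 1]
  After 'push 10': [1, 1, 10]
  After 'push -6': [1, 1, 10, -6]
  After 'swap': [1, 1, -6, 10]
  After 'sub': [1, 1, -16]
  After 'push -5': [1, 1, -16, -5]
  After 'neg': [1, 1, -16, 5]
Program A final stack: [1, 1, -16, 5]

Program B trace:
  After 'push 13': [13]
  After 'dup': [13, 13]
  After 'lt': [0]
  After 'neg': [0]
  After 'push -6': [0, -6]
  After 'push 13': [0, -6, 13]
  After 'lt': [0, 1]
  After 'push -5': [0, 1, -5]
  After 'push -3': [0, 1, -5, -3]
Program B final stack: [0, 1, -5, -3]
Same: no

Answer: no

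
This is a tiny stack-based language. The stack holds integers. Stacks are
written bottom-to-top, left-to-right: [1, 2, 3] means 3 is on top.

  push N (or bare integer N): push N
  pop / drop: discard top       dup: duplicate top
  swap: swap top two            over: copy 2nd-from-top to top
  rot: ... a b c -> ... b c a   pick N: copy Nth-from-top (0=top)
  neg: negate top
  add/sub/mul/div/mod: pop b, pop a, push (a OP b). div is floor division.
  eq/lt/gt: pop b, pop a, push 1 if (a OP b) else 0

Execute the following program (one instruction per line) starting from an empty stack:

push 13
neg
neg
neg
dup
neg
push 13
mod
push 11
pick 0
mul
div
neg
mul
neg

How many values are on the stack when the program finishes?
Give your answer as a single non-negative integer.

After 'push 13': stack = [13] (depth 1)
After 'neg': stack = [-13] (depth 1)
After 'neg': stack = [13] (depth 1)
After 'neg': stack = [-13] (depth 1)
After 'dup': stack = [-13, -13] (depth 2)
After 'neg': stack = [-13, 13] (depth 2)
After 'push 13': stack = [-13, 13, 13] (depth 3)
After 'mod': stack = [-13, 0] (depth 2)
After 'push 11': stack = [-13, 0, 11] (depth 3)
After 'pick 0': stack = [-13, 0, 11, 11] (depth 4)
After 'mul': stack = [-13, 0, 121] (depth 3)
After 'div': stack = [-13, 0] (depth 2)
After 'neg': stack = [-13, 0] (depth 2)
After 'mul': stack = [0] (depth 1)
After 'neg': stack = [0] (depth 1)

Answer: 1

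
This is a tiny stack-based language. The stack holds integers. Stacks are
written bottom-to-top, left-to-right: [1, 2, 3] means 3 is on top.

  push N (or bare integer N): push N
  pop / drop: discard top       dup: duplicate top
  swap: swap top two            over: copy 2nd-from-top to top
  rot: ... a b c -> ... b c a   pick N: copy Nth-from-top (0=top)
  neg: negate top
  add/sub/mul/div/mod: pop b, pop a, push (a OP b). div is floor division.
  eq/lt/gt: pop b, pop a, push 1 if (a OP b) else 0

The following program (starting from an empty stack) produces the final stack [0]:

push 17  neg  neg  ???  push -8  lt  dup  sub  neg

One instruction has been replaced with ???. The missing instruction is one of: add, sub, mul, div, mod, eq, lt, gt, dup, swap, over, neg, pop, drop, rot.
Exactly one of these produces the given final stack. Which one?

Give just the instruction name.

Stack before ???: [17]
Stack after ???:  [-17]
The instruction that transforms [17] -> [-17] is: neg

Answer: neg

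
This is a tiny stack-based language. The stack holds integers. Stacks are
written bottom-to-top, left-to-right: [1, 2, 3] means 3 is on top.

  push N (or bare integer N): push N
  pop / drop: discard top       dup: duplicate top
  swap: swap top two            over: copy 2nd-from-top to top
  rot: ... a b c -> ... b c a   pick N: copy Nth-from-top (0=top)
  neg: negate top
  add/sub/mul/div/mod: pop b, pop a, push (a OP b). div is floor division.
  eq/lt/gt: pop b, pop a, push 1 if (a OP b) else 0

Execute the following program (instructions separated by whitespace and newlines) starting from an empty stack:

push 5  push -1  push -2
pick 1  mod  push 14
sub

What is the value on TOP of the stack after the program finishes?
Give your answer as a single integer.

Answer: -14

Derivation:
After 'push 5': [5]
After 'push -1': [5, -1]
After 'push -2': [5, -1, -2]
After 'pick 1': [5, -1, -2, -1]
After 'mod': [5, -1, 0]
After 'push 14': [5, -1, 0, 14]
After 'sub': [5, -1, -14]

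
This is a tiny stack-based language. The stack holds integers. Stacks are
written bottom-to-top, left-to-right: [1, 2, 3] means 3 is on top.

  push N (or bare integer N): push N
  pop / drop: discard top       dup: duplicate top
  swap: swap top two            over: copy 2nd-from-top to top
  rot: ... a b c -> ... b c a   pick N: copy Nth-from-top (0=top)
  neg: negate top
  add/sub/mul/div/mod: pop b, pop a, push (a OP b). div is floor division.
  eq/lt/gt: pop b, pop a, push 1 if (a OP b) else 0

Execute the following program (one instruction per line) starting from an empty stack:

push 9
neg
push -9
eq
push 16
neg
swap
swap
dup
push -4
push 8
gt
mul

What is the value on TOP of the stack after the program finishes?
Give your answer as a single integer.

Answer: 0

Derivation:
After 'push 9': [9]
After 'neg': [-9]
After 'push -9': [-9, -9]
After 'eq': [1]
After 'push 16': [1, 16]
After 'neg': [1, -16]
After 'swap': [-16, 1]
After 'swap': [1, -16]
After 'dup': [1, -16, -16]
After 'push -4': [1, -16, -16, -4]
After 'push 8': [1, -16, -16, -4, 8]
After 'gt': [1, -16, -16, 0]
After 'mul': [1, -16, 0]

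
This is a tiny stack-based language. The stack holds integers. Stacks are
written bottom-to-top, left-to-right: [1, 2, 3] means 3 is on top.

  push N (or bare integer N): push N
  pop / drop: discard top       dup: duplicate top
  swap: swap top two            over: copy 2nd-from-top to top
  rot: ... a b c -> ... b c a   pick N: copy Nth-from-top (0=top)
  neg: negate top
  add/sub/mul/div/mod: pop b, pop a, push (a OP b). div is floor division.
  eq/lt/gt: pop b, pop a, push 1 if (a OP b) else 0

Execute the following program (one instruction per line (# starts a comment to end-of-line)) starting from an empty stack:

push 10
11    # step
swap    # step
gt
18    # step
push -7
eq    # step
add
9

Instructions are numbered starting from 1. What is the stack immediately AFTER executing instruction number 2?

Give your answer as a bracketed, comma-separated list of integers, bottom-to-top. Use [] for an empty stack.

Step 1 ('push 10'): [10]
Step 2 ('11'): [10, 11]

Answer: [10, 11]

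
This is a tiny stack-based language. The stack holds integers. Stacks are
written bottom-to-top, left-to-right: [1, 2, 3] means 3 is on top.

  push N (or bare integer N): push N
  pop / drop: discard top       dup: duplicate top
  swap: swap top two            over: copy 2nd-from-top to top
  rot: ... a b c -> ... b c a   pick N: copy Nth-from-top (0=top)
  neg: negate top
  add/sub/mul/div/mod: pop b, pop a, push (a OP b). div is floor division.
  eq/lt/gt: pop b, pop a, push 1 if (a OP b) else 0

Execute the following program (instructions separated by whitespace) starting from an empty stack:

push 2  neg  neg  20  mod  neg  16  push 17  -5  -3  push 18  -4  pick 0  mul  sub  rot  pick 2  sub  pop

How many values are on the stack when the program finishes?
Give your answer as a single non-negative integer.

Answer: 5

Derivation:
After 'push 2': stack = [2] (depth 1)
After 'neg': stack = [-2] (depth 1)
After 'neg': stack = [2] (depth 1)
After 'push 20': stack = [2, 20] (depth 2)
After 'mod': stack = [2] (depth 1)
After 'neg': stack = [-2] (depth 1)
After 'push 16': stack = [-2, 16] (depth 2)
After 'push 17': stack = [-2, 16, 17] (depth 3)
After 'push -5': stack = [-2, 16, 17, -5] (depth 4)
After 'push -3': stack = [-2, 16, 17, -5, -3] (depth 5)
After 'push 18': stack = [-2, 16, 17, -5, -3, 18] (depth 6)
After 'push -4': stack = [-2, 16, 17, -5, -3, 18, -4] (depth 7)
After 'pick 0': stack = [-2, 16, 17, -5, -3, 18, -4, -4] (depth 8)
After 'mul': stack = [-2, 16, 17, -5, -3, 18, 16] (depth 7)
After 'sub': stack = [-2, 16, 17, -5, -3, 2] (depth 6)
After 'rot': stack = [-2, 16, 17, -3, 2, -5] (depth 6)
After 'pick 2': stack = [-2, 16, 17, -3, 2, -5, -3] (depth 7)
After 'sub': stack = [-2, 16, 17, -3, 2, -2] (depth 6)
After 'pop': stack = [-2, 16, 17, -3, 2] (depth 5)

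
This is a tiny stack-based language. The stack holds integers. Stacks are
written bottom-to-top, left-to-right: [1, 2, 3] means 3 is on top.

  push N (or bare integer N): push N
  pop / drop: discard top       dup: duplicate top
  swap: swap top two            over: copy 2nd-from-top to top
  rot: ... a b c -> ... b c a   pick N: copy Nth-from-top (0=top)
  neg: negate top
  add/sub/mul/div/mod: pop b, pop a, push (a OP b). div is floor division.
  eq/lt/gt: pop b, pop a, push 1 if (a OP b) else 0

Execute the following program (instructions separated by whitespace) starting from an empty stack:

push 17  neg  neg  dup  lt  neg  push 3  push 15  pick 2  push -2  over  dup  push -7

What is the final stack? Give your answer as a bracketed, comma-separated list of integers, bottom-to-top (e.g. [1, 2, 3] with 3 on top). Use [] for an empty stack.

Answer: [0, 3, 15, 0, -2, 0, 0, -7]

Derivation:
After 'push 17': [17]
After 'neg': [-17]
After 'neg': [17]
After 'dup': [17, 17]
After 'lt': [0]
After 'neg': [0]
After 'push 3': [0, 3]
After 'push 15': [0, 3, 15]
After 'pick 2': [0, 3, 15, 0]
After 'push -2': [0, 3, 15, 0, -2]
After 'over': [0, 3, 15, 0, -2, 0]
After 'dup': [0, 3, 15, 0, -2, 0, 0]
After 'push -7': [0, 3, 15, 0, -2, 0, 0, -7]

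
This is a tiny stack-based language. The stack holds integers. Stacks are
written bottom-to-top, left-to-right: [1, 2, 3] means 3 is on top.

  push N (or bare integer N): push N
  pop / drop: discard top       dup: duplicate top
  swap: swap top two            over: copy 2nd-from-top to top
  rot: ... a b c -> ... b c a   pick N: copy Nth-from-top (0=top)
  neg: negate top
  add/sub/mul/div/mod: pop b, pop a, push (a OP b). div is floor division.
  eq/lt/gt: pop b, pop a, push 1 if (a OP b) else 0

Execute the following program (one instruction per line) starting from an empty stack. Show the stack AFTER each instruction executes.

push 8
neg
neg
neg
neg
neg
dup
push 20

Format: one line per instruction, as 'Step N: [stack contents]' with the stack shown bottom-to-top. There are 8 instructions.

Step 1: [8]
Step 2: [-8]
Step 3: [8]
Step 4: [-8]
Step 5: [8]
Step 6: [-8]
Step 7: [-8, -8]
Step 8: [-8, -8, 20]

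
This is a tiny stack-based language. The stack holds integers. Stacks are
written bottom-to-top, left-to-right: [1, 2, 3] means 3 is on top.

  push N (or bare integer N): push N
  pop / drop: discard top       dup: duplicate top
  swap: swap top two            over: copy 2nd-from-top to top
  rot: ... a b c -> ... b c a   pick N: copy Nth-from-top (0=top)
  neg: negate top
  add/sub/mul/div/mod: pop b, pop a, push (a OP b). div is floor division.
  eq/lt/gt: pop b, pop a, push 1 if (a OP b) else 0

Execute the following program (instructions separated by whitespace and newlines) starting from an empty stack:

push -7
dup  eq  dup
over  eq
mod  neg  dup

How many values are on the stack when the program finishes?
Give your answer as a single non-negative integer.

Answer: 2

Derivation:
After 'push -7': stack = [-7] (depth 1)
After 'dup': stack = [-7, -7] (depth 2)
After 'eq': stack = [1] (depth 1)
After 'dup': stack = [1, 1] (depth 2)
After 'over': stack = [1, 1, 1] (depth 3)
After 'eq': stack = [1, 1] (depth 2)
After 'mod': stack = [0] (depth 1)
After 'neg': stack = [0] (depth 1)
After 'dup': stack = [0, 0] (depth 2)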